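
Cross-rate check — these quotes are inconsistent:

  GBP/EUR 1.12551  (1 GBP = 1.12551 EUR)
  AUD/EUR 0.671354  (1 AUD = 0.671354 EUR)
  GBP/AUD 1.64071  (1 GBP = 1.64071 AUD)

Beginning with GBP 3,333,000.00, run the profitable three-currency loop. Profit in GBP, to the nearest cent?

Profit: GBP 72,659.82

Profitable loop is GBP → EUR → AUD → GBP:
GBP 3,333,000.00 × 1.12551 = EUR 3,751,324.83
EUR 3,751,324.83 ÷ 0.671354 = AUD 5,587,700.13
AUD 5,587,700.13 ÷ 1.64071 = GBP 3,405,659.82
Profit = GBP 3,405,659.82 − GBP 3,333,000.00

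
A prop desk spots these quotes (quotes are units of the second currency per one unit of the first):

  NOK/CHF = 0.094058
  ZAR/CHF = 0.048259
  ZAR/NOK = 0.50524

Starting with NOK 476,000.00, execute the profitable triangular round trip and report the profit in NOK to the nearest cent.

Profitable loop is NOK → ZAR → CHF → NOK:
NOK 476,000.00 ÷ 0.50524 = ZAR 942,126.51
ZAR 942,126.51 × 0.048259 = CHF 45,466.08
CHF 45,466.08 ÷ 0.094058 = NOK 483,383.48
Profit = NOK 483,383.48 − NOK 476,000.00

Profit: NOK 7,383.48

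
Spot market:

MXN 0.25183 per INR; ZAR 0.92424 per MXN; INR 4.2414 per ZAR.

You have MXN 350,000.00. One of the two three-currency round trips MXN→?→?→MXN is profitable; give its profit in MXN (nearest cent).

Profitable loop is MXN → INR → ZAR → MXN:
MXN 350,000.00 ÷ 0.25183 = INR 1,389,826.47
INR 1,389,826.47 ÷ 4.2414 = ZAR 327,681.07
ZAR 327,681.07 ÷ 0.92424 = MXN 354,541.10
Profit = MXN 354,541.10 − MXN 350,000.00

Profit: MXN 4,541.10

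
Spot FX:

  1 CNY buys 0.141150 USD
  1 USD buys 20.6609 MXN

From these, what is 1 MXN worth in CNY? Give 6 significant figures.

1 MXN ÷ 20.6609 = 0.0484006 USD
0.0484006 USD ÷ 0.141150 = 0.342902 CNY

MXN/CNY = 0.342902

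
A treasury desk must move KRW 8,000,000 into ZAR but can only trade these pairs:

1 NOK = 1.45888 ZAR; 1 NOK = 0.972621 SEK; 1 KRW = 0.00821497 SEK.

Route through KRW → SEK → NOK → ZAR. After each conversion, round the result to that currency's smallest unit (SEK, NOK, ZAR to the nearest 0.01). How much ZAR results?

ZAR 98,576.16

KRW 8,000,000 × 0.00821497 = SEK 65,719.76
SEK 65,719.76 ÷ 0.972621 = NOK 67,569.75
NOK 67,569.75 × 1.45888 = ZAR 98,576.16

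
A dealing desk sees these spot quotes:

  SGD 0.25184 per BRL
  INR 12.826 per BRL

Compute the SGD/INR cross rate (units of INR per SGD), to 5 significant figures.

SGD/INR = 50.929

1 SGD ÷ 0.25184 = 3.97078 BRL
3.97078 BRL × 12.826 = 50.9292 INR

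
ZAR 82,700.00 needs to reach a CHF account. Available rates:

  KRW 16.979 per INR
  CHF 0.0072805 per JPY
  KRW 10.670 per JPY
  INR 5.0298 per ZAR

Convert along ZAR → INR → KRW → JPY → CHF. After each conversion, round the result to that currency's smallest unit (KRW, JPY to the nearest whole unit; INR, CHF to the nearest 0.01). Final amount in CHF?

ZAR 82,700.00 × 5.0298 = INR 415,964.46
INR 415,964.46 × 16.979 = KRW 7,062,661
KRW 7,062,661 ÷ 10.670 = JPY 661,918
JPY 661,918 × 0.0072805 = CHF 4,819.09

CHF 4,819.09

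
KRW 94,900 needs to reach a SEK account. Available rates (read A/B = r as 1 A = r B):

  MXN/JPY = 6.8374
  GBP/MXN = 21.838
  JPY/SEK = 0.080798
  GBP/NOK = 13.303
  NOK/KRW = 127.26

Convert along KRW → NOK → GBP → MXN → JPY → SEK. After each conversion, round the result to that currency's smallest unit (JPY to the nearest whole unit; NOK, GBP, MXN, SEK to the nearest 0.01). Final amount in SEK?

SEK 676.36

KRW 94,900 ÷ 127.26 = NOK 745.72
NOK 745.72 ÷ 13.303 = GBP 56.06
GBP 56.06 × 21.838 = MXN 1,224.24
MXN 1,224.24 × 6.8374 = JPY 8,371
JPY 8,371 × 0.080798 = SEK 676.36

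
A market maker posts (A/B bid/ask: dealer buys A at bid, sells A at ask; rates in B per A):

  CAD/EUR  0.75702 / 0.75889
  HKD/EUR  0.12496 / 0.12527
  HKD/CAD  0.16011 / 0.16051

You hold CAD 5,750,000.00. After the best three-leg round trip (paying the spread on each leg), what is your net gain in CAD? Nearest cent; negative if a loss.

Best loop CAD → HKD → EUR → CAD:
CAD 5,750,000.00 ÷ 0.16051 (buy HKD at ask) = HKD 35,823,313.19
HKD 35,823,313.19 × 0.12496 (sell HKD at bid) = EUR 4,476,481.22
EUR 4,476,481.22 ÷ 0.75889 (buy CAD at ask) = CAD 5,898,722.10

Net profit: CAD 148,722.10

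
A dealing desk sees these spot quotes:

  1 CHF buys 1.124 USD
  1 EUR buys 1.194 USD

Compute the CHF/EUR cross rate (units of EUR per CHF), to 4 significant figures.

CHF/EUR = 0.9414

1 CHF × 1.124 = 1.124 USD
1.124 USD ÷ 1.194 = 0.941374 EUR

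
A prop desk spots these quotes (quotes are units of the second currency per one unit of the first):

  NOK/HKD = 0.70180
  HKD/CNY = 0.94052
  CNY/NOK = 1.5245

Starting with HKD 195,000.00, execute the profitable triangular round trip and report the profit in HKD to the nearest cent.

Profitable loop is HKD → CNY → NOK → HKD:
HKD 195,000.00 × 0.94052 = CNY 183,401.40
CNY 183,401.40 × 1.5245 = NOK 279,595.43
NOK 279,595.43 × 0.70180 = HKD 196,220.08
Profit = HKD 196,220.08 − HKD 195,000.00

Profit: HKD 1,220.08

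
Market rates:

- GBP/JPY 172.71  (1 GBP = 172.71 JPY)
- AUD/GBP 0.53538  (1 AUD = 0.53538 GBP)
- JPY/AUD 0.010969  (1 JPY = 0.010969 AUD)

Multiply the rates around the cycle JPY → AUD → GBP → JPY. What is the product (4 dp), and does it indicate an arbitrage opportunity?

Around JPY → AUD → GBP → JPY: 1 × 0.010969 × 0.53538 × 172.71 = 1.014254
Product > 1; profitable direction is JPY → AUD → GBP → JPY.

1.0143 (arbitrage exists)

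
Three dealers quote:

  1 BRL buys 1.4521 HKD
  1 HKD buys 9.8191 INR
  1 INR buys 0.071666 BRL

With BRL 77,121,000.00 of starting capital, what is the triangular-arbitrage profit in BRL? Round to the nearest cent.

Profit: BRL 1,684,045.83

Profitable loop is BRL → HKD → INR → BRL:
BRL 77,121,000.00 × 1.4521 = HKD 111,987,404.10
HKD 111,987,404.10 × 9.8191 = INR 1,099,615,519.60
INR 1,099,615,519.60 × 0.071666 = BRL 78,805,045.83
Profit = BRL 78,805,045.83 − BRL 77,121,000.00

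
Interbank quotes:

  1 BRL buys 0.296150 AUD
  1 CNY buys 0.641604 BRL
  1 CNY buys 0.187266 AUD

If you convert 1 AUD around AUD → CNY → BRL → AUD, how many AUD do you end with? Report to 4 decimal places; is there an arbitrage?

Around AUD → CNY → BRL → AUD: 1 ÷ 0.187266 × 0.641604 × 0.296150 = 1.014658
Product > 1; profitable direction is AUD → CNY → BRL → AUD.

1.0147 (arbitrage exists)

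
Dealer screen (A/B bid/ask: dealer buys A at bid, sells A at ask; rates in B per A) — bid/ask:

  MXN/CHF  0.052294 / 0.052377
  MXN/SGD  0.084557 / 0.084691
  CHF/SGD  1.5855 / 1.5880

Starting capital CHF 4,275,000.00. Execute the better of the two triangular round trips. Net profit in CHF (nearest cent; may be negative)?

Best loop CHF → MXN → SGD → CHF:
CHF 4,275,000.00 ÷ 0.052377 (buy MXN at ask) = MXN 81,619,794.95
MXN 81,619,794.95 × 0.084557 (sell MXN at bid) = SGD 6,901,525.00
SGD 6,901,525.00 ÷ 1.5880 (buy CHF at ask) = CHF 4,346,048.49

Net profit: CHF 71,048.49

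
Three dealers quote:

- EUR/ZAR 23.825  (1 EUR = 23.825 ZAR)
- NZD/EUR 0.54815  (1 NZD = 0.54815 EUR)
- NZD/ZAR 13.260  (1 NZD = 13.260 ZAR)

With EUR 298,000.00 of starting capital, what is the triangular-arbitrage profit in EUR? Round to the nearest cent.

Profitable loop is EUR → NZD → ZAR → EUR:
EUR 298,000.00 ÷ 0.54815 = NZD 543,646.81
NZD 543,646.81 × 13.260 = ZAR 7,208,756.73
ZAR 7,208,756.73 ÷ 23.825 = EUR 302,571.11
Profit = EUR 302,571.11 − EUR 298,000.00

Profit: EUR 4,571.11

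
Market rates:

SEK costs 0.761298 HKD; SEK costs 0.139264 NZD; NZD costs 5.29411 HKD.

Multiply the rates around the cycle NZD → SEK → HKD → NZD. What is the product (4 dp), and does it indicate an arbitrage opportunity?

Around NZD → SEK → HKD → NZD: 1 ÷ 0.139264 × 0.761298 ÷ 5.29411 = 1.032578
Product > 1; profitable direction is NZD → SEK → HKD → NZD.

1.0326 (arbitrage exists)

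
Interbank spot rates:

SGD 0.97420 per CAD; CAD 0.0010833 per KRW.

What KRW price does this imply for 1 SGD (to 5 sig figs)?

SGD/KRW = 947.55

1 SGD ÷ 0.97420 = 1.02648 CAD
1.02648 CAD ÷ 0.0010833 = 947.552 KRW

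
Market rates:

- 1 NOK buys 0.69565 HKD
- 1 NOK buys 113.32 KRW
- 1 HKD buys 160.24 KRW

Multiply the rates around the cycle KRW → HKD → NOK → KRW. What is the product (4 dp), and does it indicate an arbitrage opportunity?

1.0166 (arbitrage exists)

Around KRW → HKD → NOK → KRW: 1 ÷ 160.24 ÷ 0.69565 × 113.32 = 1.016588
Product > 1; profitable direction is KRW → HKD → NOK → KRW.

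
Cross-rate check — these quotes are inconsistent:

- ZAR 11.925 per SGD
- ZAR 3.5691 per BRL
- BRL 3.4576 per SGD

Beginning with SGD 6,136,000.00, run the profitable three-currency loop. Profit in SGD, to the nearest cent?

Profitable loop is SGD → BRL → ZAR → SGD:
SGD 6,136,000.00 × 3.4576 = BRL 21,215,833.60
BRL 21,215,833.60 × 3.5691 = ZAR 75,721,431.70
ZAR 75,721,431.70 ÷ 11.925 = SGD 6,349,805.59
Profit = SGD 6,349,805.59 − SGD 6,136,000.00

Profit: SGD 213,805.59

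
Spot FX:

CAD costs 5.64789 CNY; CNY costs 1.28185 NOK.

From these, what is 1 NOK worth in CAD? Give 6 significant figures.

NOK/CAD = 0.138126

1 NOK ÷ 1.28185 = 0.780122 CNY
0.780122 CNY ÷ 5.64789 = 0.138126 CAD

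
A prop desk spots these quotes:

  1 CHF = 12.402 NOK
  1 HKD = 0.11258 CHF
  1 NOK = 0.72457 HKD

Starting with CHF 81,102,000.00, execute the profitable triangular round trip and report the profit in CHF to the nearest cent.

Profitable loop is CHF → NOK → HKD → CHF:
CHF 81,102,000.00 × 12.402 = NOK 1,005,827,004.00
NOK 1,005,827,004.00 × 0.72457 = HKD 728,792,072.29
HKD 728,792,072.29 × 0.11258 = CHF 82,047,411.50
Profit = CHF 82,047,411.50 − CHF 81,102,000.00

Profit: CHF 945,411.50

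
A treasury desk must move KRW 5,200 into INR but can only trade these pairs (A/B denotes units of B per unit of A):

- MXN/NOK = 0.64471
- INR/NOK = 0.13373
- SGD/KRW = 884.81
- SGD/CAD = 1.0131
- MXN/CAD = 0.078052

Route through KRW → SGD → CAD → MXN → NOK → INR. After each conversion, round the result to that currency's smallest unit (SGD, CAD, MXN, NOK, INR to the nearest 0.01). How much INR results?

INR 368.13

KRW 5,200 ÷ 884.81 = SGD 5.88
SGD 5.88 × 1.0131 = CAD 5.96
CAD 5.96 ÷ 0.078052 = MXN 76.36
MXN 76.36 × 0.64471 = NOK 49.23
NOK 49.23 ÷ 0.13373 = INR 368.13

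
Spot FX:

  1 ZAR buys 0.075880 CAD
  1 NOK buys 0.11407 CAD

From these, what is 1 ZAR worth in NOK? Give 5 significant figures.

1 ZAR × 0.075880 = 0.07588 CAD
0.07588 CAD ÷ 0.11407 = 0.665206 NOK

ZAR/NOK = 0.66521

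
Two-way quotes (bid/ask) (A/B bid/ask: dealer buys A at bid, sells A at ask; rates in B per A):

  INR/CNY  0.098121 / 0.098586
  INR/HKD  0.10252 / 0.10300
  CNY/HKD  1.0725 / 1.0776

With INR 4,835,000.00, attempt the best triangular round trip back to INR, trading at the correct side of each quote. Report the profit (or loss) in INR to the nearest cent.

Best loop INR → CNY → HKD → INR:
INR 4,835,000.00 × 0.098121 (sell INR at bid) = CNY 474,415.03
CNY 474,415.03 × 1.0725 (sell CNY at bid) = HKD 508,810.13
HKD 508,810.13 ÷ 0.10300 (buy INR at ask) = INR 4,939,904.13

Net profit: INR 104,904.13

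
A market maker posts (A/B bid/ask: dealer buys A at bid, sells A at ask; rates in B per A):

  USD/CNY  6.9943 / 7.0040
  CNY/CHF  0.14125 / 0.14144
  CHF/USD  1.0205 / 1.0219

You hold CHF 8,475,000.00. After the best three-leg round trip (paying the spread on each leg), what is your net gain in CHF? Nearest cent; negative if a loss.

Net profit: CHF 69,475.89

Best loop CHF → USD → CNY → CHF:
CHF 8,475,000.00 × 1.0205 (sell CHF at bid) = USD 8,648,737.50
USD 8,648,737.50 × 6.9943 (sell USD at bid) = CNY 60,491,864.70
CNY 60,491,864.70 × 0.14125 (sell CNY at bid) = CHF 8,544,475.89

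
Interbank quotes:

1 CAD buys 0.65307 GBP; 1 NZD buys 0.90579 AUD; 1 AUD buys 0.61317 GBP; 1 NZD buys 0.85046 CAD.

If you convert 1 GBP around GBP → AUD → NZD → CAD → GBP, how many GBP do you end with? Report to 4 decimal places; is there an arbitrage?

1.0000 (no arbitrage)

Around GBP → AUD → NZD → CAD → GBP: 1 ÷ 0.61317 ÷ 0.90579 × 0.85046 × 0.65307 = 1.000012
Product ≈ 1 (deviation 0.001%, within rounding noise).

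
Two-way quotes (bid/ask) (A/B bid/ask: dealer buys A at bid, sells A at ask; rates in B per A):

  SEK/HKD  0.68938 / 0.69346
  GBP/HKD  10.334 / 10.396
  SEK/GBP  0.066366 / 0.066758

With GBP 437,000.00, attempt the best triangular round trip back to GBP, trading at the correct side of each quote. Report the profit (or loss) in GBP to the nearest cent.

Net result: GBP -2,919.25 (no profitable arbitrage after spreads)

Best loop GBP → SEK → HKD → GBP:
GBP 437,000.00 ÷ 0.066758 (buy SEK at ask) = SEK 6,546,031.94
SEK 6,546,031.94 × 0.68938 (sell SEK at bid) = HKD 4,512,703.50
HKD 4,512,703.50 ÷ 10.396 (buy GBP at ask) = GBP 434,080.75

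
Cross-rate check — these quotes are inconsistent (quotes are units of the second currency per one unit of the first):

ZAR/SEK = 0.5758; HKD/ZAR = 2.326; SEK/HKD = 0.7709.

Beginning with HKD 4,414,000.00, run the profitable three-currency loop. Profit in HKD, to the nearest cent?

Profit: HKD 143,343.31

Profitable loop is HKD → ZAR → SEK → HKD:
HKD 4,414,000.00 × 2.326 = ZAR 10,266,964.00
ZAR 10,266,964.00 × 0.5758 = SEK 5,911,717.87
SEK 5,911,717.87 × 0.7709 = HKD 4,557,343.31
Profit = HKD 4,557,343.31 − HKD 4,414,000.00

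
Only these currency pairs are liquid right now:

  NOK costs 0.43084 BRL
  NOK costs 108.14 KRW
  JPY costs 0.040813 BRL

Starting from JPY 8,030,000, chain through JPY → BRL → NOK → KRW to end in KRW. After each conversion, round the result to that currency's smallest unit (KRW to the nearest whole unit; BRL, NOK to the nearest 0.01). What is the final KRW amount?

JPY 8,030,000 × 0.040813 = BRL 327,728.39
BRL 327,728.39 ÷ 0.43084 = NOK 760,673.08
NOK 760,673.08 × 108.14 = KRW 82,259,187

KRW 82,259,187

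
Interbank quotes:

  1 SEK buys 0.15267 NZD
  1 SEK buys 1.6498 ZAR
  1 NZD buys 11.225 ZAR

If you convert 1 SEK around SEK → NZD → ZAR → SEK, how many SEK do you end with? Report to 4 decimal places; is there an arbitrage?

Around SEK → NZD → ZAR → SEK: 1 × 0.15267 × 11.225 ÷ 1.6498 = 1.038745
Product > 1; profitable direction is SEK → NZD → ZAR → SEK.

1.0387 (arbitrage exists)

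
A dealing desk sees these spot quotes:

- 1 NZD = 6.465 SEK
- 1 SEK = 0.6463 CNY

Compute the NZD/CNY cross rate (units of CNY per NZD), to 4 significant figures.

NZD/CNY = 4.178

1 NZD × 6.465 = 6.465 SEK
6.465 SEK × 0.6463 = 4.17833 CNY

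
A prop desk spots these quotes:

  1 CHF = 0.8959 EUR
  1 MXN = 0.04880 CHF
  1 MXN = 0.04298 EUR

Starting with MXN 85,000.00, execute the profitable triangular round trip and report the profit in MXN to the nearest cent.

Profitable loop is MXN → CHF → EUR → MXN:
MXN 85,000.00 × 0.04880 = CHF 4,148.00
CHF 4,148.00 × 0.8959 = EUR 3,716.19
EUR 3,716.19 ÷ 0.04298 = MXN 86,463.31
Profit = MXN 86,463.31 − MXN 85,000.00

Profit: MXN 1,463.31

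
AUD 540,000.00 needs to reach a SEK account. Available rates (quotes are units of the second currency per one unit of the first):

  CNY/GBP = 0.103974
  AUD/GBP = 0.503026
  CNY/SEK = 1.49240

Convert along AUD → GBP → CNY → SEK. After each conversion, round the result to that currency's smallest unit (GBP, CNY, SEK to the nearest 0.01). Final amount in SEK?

SEK 3,898,923.21

AUD 540,000.00 × 0.503026 = GBP 271,634.04
GBP 271,634.04 ÷ 0.103974 = CNY 2,612,518.90
CNY 2,612,518.90 × 1.49240 = SEK 3,898,923.21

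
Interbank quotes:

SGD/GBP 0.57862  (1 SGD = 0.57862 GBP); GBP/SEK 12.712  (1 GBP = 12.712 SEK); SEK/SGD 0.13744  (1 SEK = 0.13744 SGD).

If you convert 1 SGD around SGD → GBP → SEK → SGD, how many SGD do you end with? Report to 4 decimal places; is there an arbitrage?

1.0109 (arbitrage exists)

Around SGD → GBP → SEK → SGD: 1 × 0.57862 × 12.712 × 0.13744 = 1.010929
Product > 1; profitable direction is SGD → GBP → SEK → SGD.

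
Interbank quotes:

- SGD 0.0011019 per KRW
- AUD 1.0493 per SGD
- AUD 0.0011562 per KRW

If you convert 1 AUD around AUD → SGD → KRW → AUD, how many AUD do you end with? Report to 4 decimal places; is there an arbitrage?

Around AUD → SGD → KRW → AUD: 1 ÷ 1.0493 ÷ 0.0011019 × 0.0011562 = 0.999980
Product ≈ 1 (deviation 0.002%, within rounding noise).

1.0000 (no arbitrage)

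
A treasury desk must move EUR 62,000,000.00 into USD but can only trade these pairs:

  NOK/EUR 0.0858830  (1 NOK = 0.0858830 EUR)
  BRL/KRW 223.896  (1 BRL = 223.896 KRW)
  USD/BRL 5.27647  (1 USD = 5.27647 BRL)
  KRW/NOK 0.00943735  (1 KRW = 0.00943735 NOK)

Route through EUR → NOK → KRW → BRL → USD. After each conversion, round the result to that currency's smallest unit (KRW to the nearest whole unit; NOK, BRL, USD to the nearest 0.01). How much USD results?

EUR 62,000,000.00 ÷ 0.0858830 = NOK 721,912,369.15
NOK 721,912,369.15 ÷ 0.00943735 = KRW 76,495,241,689
KRW 76,495,241,689 ÷ 223.896 = BRL 341,655,240.33
BRL 341,655,240.33 ÷ 5.27647 = USD 64,750,721.66

USD 64,750,721.66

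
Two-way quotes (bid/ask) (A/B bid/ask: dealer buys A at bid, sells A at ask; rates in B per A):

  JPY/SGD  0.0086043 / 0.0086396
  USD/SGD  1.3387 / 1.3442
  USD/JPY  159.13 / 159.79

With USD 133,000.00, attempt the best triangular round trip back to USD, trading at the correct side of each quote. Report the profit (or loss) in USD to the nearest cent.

Net profit: USD 2,473.81

Best loop USD → JPY → SGD → USD:
USD 133,000.00 × 159.13 (sell USD at bid) = JPY 21,164,290
JPY 21,164,290 × 0.0086043 (sell JPY at bid) = SGD 182,103.90
SGD 182,103.90 ÷ 1.3442 (buy USD at ask) = USD 135,473.81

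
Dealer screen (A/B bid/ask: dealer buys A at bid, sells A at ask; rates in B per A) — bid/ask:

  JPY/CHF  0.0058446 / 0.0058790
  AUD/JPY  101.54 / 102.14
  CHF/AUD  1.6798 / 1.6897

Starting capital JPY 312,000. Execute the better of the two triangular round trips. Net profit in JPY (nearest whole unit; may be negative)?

Best loop JPY → CHF → AUD → JPY:
JPY 312,000 × 0.0058446 (sell JPY at bid) = CHF 1,823.52
CHF 1,823.52 × 1.6798 (sell CHF at bid) = AUD 3,063.14
AUD 3,063.14 × 101.54 (sell AUD at bid) = JPY 311,031

Net result: JPY -969 (no profitable arbitrage after spreads)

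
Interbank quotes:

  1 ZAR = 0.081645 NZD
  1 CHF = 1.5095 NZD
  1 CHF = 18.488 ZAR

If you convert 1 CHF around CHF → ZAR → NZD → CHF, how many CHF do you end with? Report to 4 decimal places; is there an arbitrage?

Around CHF → ZAR → NZD → CHF: 1 × 18.488 × 0.081645 ÷ 1.5095 = 0.999969
Product ≈ 1 (deviation 0.003%, within rounding noise).

1.0000 (no arbitrage)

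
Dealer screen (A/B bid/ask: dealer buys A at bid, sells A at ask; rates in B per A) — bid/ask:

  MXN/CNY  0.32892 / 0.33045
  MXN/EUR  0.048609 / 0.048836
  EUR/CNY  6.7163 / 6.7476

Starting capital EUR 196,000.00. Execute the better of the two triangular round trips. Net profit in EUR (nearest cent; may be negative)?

Net result: EUR -360.32 (no profitable arbitrage after spreads)

Best loop EUR → MXN → CNY → EUR:
EUR 196,000.00 ÷ 0.048836 (buy MXN at ask) = MXN 4,013,432.71
MXN 4,013,432.71 × 0.32892 (sell MXN at bid) = CNY 1,320,098.29
CNY 1,320,098.29 ÷ 6.7476 (buy EUR at ask) = EUR 195,639.68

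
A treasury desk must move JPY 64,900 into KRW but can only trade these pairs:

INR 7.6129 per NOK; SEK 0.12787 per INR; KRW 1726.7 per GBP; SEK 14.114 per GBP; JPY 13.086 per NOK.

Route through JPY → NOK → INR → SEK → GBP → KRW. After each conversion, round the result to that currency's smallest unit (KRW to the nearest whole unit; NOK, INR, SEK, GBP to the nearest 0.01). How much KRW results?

KRW 590,635

JPY 64,900 ÷ 13.086 = NOK 4,959.50
NOK 4,959.50 × 7.6129 = INR 37,756.18
INR 37,756.18 × 0.12787 = SEK 4,827.88
SEK 4,827.88 ÷ 14.114 = GBP 342.06
GBP 342.06 × 1726.7 = KRW 590,635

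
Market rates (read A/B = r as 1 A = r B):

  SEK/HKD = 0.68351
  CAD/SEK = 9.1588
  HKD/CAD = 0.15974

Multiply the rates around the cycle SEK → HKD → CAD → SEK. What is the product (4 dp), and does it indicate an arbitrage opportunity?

1.0000 (no arbitrage)

Around SEK → HKD → CAD → SEK: 1 × 0.68351 × 0.15974 × 9.1588 = 0.999993
Product ≈ 1 (deviation 0.001%, within rounding noise).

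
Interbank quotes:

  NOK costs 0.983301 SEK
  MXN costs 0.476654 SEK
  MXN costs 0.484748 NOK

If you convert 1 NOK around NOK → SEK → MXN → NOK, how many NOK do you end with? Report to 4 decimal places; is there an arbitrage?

Around NOK → SEK → MXN → NOK: 1 × 0.983301 ÷ 0.476654 × 0.484748 = 0.999998
Product ≈ 1 (deviation 0.000%, within rounding noise).

1.0000 (no arbitrage)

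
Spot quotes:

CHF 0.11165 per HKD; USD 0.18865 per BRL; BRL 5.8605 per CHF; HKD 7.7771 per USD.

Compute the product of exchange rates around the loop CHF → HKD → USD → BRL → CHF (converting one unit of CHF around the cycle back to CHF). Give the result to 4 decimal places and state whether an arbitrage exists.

1.0417 (arbitrage exists)

Around CHF → HKD → USD → BRL → CHF: 1 ÷ 0.11165 ÷ 7.7771 ÷ 0.18865 ÷ 5.8605 = 1.041675
Product > 1; profitable direction is CHF → HKD → USD → BRL → CHF.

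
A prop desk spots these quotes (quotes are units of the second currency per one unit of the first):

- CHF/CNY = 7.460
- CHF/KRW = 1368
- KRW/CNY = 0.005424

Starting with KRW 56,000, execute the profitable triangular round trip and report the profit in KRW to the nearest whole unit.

Profit: KRW 302

Profitable loop is KRW → CHF → CNY → KRW:
KRW 56,000 ÷ 1368 = CHF 40.94
CHF 40.94 × 7.460 = CNY 305.38
CNY 305.38 ÷ 0.005424 = KRW 56,302
Profit = KRW 56,302 − KRW 56,000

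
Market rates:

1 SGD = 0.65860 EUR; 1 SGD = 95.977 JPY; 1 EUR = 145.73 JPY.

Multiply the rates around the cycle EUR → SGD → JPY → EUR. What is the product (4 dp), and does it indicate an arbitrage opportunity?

1.0000 (no arbitrage)

Around EUR → SGD → JPY → EUR: 1 ÷ 0.65860 × 95.977 ÷ 145.73 = 0.999992
Product ≈ 1 (deviation 0.001%, within rounding noise).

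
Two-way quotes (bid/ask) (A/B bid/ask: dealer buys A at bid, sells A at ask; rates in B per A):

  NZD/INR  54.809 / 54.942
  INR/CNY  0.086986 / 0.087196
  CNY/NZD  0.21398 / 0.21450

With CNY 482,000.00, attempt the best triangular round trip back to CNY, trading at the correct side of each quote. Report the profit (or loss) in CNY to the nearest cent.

Net profit: CNY 9,724.06

Best loop CNY → NZD → INR → CNY:
CNY 482,000.00 × 0.21398 (sell CNY at bid) = NZD 103,138.36
NZD 103,138.36 × 54.809 (sell NZD at bid) = INR 5,652,910.37
INR 5,652,910.37 × 0.086986 (sell INR at bid) = CNY 491,724.06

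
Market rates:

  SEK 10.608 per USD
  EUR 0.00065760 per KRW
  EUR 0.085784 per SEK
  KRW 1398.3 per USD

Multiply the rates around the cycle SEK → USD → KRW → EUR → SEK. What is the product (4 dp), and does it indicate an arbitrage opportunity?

1.0105 (arbitrage exists)

Around SEK → USD → KRW → EUR → SEK: 1 ÷ 10.608 × 1398.3 × 0.00065760 ÷ 0.085784 = 1.010468
Product > 1; profitable direction is SEK → USD → KRW → EUR → SEK.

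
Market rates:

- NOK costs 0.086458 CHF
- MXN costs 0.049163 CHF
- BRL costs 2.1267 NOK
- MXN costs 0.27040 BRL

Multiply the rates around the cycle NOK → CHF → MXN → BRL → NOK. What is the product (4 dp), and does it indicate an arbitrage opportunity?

Around NOK → CHF → MXN → BRL → NOK: 1 × 0.086458 ÷ 0.049163 × 0.27040 × 2.1267 = 1.011299
Product > 1; profitable direction is NOK → CHF → MXN → BRL → NOK.

1.0113 (arbitrage exists)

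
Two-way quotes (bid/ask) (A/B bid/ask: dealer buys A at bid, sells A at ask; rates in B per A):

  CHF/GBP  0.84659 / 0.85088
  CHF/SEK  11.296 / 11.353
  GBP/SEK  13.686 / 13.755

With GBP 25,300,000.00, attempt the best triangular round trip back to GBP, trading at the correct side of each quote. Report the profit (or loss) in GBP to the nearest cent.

Best loop GBP → SEK → CHF → GBP:
GBP 25,300,000.00 × 13.686 (sell GBP at bid) = SEK 346,255,800.00
SEK 346,255,800.00 ÷ 11.353 (buy CHF at ask) = CHF 30,499,057.52
CHF 30,499,057.52 × 0.84659 (sell CHF at bid) = GBP 25,820,197.10

Net profit: GBP 520,197.10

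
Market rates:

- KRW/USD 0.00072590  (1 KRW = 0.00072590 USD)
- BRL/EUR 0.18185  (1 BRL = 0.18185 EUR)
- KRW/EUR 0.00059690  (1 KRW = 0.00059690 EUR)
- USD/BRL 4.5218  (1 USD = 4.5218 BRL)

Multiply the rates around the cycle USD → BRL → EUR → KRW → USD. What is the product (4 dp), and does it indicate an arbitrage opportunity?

1.0000 (no arbitrage)

Around USD → BRL → EUR → KRW → USD: 1 × 4.5218 × 0.18185 ÷ 0.00059690 × 0.00072590 = 1.000000
Product ≈ 1 (deviation 0.000%, within rounding noise).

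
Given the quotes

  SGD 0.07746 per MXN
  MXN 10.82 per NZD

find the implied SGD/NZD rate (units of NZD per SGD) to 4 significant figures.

1 SGD ÷ 0.07746 = 12.9099 MXN
12.9099 MXN ÷ 10.82 = 1.19315 NZD

SGD/NZD = 1.193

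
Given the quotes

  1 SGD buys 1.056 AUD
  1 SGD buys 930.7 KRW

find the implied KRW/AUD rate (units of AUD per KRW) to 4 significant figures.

1 KRW ÷ 930.7 = 0.00107446 SGD
0.00107446 SGD × 1.056 = 0.00113463 AUD

KRW/AUD = 0.001135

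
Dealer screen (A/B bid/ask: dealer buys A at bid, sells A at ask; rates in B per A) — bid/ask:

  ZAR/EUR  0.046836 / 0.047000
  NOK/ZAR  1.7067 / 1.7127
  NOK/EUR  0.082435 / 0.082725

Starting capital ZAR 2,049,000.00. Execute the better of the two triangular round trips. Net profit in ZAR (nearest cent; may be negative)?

Net profit: ZAR 49,333.17

Best loop ZAR → NOK → EUR → ZAR:
ZAR 2,049,000.00 ÷ 1.7127 (buy NOK at ask) = NOK 1,196,356.63
NOK 1,196,356.63 × 0.082435 (sell NOK at bid) = EUR 98,621.66
EUR 98,621.66 ÷ 0.047000 (buy ZAR at ask) = ZAR 2,098,333.17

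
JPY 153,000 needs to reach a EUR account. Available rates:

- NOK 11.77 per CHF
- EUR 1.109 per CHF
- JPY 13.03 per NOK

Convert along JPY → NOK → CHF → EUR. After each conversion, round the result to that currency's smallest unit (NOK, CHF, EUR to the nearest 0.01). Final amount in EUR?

EUR 1,106.37

JPY 153,000 ÷ 13.03 = NOK 11,742.13
NOK 11,742.13 ÷ 11.77 = CHF 997.63
CHF 997.63 × 1.109 = EUR 1,106.37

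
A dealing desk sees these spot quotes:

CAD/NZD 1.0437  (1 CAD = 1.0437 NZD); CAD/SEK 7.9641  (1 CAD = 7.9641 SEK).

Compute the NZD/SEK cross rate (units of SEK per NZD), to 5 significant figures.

1 NZD ÷ 1.0437 = 0.95813 CAD
0.95813 CAD × 7.9641 = 7.63064 SEK

NZD/SEK = 7.6306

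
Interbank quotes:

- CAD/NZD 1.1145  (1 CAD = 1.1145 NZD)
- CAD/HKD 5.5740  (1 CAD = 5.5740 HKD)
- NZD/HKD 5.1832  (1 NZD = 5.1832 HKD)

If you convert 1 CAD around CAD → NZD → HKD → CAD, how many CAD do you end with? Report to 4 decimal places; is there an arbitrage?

Around CAD → NZD → HKD → CAD: 1 × 1.1145 × 5.1832 ÷ 5.5740 = 1.036361
Product > 1; profitable direction is CAD → NZD → HKD → CAD.

1.0364 (arbitrage exists)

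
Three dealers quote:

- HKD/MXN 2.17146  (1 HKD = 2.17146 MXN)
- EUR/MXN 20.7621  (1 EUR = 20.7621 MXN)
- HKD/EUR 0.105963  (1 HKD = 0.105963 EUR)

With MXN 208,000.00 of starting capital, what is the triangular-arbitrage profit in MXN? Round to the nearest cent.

Profit: MXN 2,735.17

Profitable loop is MXN → HKD → EUR → MXN:
MXN 208,000.00 ÷ 2.17146 = HKD 95,788.09
HKD 95,788.09 × 0.105963 = EUR 10,149.99
EUR 10,149.99 × 20.7621 = MXN 210,735.17
Profit = MXN 210,735.17 − MXN 208,000.00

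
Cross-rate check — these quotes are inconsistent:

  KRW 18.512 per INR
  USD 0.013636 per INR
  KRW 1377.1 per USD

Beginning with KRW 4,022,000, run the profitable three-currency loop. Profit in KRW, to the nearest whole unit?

Profitable loop is KRW → INR → USD → KRW:
KRW 4,022,000 ÷ 18.512 = INR 217,264.48
INR 217,264.48 × 0.013636 = USD 2,962.62
USD 2,962.62 × 1377.1 = KRW 4,079,822
Profit = KRW 4,079,822 − KRW 4,022,000

Profit: KRW 57,822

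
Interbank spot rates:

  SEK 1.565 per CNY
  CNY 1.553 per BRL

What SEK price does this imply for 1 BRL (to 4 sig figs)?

BRL/SEK = 2.430

1 BRL × 1.553 = 1.553 CNY
1.553 CNY × 1.565 = 2.43044 SEK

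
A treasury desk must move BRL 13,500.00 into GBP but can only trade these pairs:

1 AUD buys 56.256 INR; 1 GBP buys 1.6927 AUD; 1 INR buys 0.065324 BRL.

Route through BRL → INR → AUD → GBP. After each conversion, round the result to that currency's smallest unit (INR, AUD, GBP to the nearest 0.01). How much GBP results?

GBP 2,170.26

BRL 13,500.00 ÷ 0.065324 = INR 206,662.18
INR 206,662.18 ÷ 56.256 = AUD 3,673.60
AUD 3,673.60 ÷ 1.6927 = GBP 2,170.26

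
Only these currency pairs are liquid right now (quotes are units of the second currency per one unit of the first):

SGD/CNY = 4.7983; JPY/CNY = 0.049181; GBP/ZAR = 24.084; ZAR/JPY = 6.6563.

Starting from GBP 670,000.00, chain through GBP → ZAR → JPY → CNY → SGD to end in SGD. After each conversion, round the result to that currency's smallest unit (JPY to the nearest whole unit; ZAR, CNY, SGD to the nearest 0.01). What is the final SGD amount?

GBP 670,000.00 × 24.084 = ZAR 16,136,280.00
ZAR 16,136,280.00 × 6.6563 = JPY 107,407,921
JPY 107,407,921 × 0.049181 = CNY 5,282,428.96
CNY 5,282,428.96 ÷ 4.7983 = SGD 1,100,895.93

SGD 1,100,895.93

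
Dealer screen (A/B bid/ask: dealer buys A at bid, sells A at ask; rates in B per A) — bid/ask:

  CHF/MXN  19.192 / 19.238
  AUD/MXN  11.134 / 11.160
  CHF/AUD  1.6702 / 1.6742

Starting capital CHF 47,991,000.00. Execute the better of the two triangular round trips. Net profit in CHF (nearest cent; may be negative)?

Best loop CHF → MXN → AUD → CHF:
CHF 47,991,000.00 × 19.192 (sell CHF at bid) = MXN 921,043,272.00
MXN 921,043,272.00 ÷ 11.160 (buy AUD at ask) = AUD 82,530,759.14
AUD 82,530,759.14 ÷ 1.6742 (buy CHF at ask) = CHF 49,295,639.19

Net profit: CHF 1,304,639.19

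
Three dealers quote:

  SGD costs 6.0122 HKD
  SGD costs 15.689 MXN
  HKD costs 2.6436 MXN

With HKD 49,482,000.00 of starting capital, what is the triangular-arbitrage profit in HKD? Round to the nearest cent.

Profitable loop is HKD → MXN → SGD → HKD:
HKD 49,482,000.00 × 2.6436 = MXN 130,810,615.20
MXN 130,810,615.20 ÷ 15.689 = SGD 8,337,728.04
SGD 8,337,728.04 × 6.0122 = HKD 50,128,088.51
Profit = HKD 50,128,088.51 − HKD 49,482,000.00

Profit: HKD 646,088.51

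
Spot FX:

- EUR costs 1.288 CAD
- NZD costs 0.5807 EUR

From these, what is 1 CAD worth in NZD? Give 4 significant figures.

CAD/NZD = 1.337

1 CAD ÷ 1.288 = 0.776398 EUR
0.776398 EUR ÷ 0.5807 = 1.337 NZD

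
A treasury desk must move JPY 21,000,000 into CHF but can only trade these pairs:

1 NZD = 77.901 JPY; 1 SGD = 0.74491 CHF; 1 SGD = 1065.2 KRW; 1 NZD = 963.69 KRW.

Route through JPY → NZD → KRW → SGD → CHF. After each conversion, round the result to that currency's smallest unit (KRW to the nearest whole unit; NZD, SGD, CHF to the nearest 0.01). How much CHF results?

CHF 181,671.27

JPY 21,000,000 ÷ 77.901 = NZD 269,572.92
NZD 269,572.92 × 963.69 = KRW 259,784,727
KRW 259,784,727 ÷ 1065.2 = SGD 243,883.52
SGD 243,883.52 × 0.74491 = CHF 181,671.27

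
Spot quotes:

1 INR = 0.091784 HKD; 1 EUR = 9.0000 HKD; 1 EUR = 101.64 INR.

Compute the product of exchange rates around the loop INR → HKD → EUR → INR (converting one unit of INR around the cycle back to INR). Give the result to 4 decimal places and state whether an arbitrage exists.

Around INR → HKD → EUR → INR: 1 × 0.091784 ÷ 9.0000 × 101.64 = 1.036547
Product > 1; profitable direction is INR → HKD → EUR → INR.

1.0365 (arbitrage exists)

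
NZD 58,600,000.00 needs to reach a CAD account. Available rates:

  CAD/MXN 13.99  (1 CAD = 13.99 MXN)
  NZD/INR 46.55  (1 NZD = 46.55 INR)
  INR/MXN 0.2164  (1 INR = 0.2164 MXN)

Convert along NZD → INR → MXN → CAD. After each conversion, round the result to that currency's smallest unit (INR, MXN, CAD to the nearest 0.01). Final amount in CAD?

CAD 42,194,597.00

NZD 58,600,000.00 × 46.55 = INR 2,727,830,000.00
INR 2,727,830,000.00 × 0.2164 = MXN 590,302,412.00
MXN 590,302,412.00 ÷ 13.99 = CAD 42,194,597.00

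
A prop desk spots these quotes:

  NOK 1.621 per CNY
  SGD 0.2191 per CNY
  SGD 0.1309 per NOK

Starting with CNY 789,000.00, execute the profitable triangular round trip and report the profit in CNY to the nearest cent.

Profitable loop is CNY → SGD → NOK → CNY:
CNY 789,000.00 × 0.2191 = SGD 172,869.90
SGD 172,869.90 ÷ 0.1309 = NOK 1,320,625.67
NOK 1,320,625.67 ÷ 1.621 = CNY 814,698.13
Profit = CNY 814,698.13 − CNY 789,000.00

Profit: CNY 25,698.13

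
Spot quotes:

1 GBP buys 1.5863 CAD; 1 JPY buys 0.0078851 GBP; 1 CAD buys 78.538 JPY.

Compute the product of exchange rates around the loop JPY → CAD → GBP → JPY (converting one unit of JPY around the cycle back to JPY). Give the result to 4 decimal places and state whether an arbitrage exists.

Around JPY → CAD → GBP → JPY: 1 ÷ 78.538 ÷ 1.5863 ÷ 0.0078851 = 1.017953
Product > 1; profitable direction is JPY → CAD → GBP → JPY.

1.0180 (arbitrage exists)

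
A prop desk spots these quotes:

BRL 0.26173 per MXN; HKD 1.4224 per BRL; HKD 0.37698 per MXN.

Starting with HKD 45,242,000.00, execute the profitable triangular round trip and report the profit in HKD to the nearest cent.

Profit: HKD 570,591.22

Profitable loop is HKD → BRL → MXN → HKD:
HKD 45,242,000.00 ÷ 1.4224 = BRL 31,806,805.40
BRL 31,806,805.40 ÷ 0.26173 = MXN 121,525,256.56
MXN 121,525,256.56 × 0.37698 = HKD 45,812,591.22
Profit = HKD 45,812,591.22 − HKD 45,242,000.00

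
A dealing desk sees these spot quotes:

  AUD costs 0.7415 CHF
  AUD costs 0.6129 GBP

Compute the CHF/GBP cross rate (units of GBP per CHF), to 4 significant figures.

CHF/GBP = 0.8266

1 CHF ÷ 0.7415 = 1.34862 AUD
1.34862 AUD × 0.6129 = 0.826568 GBP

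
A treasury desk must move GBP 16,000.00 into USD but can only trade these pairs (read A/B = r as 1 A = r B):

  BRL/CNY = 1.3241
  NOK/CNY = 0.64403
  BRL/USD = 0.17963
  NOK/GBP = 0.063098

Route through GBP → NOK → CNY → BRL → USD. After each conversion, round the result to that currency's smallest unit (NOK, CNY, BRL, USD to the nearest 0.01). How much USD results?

GBP 16,000.00 ÷ 0.063098 = NOK 253,573.81
NOK 253,573.81 × 0.64403 = CNY 163,309.14
CNY 163,309.14 ÷ 1.3241 = BRL 123,335.96
BRL 123,335.96 × 0.17963 = USD 22,154.84

USD 22,154.84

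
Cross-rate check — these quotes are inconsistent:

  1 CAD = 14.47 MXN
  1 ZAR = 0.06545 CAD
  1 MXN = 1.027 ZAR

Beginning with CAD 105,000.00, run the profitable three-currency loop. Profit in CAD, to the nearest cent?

Profitable loop is CAD → ZAR → MXN → CAD:
CAD 105,000.00 ÷ 0.06545 = ZAR 1,604,278.07
ZAR 1,604,278.07 ÷ 1.027 = MXN 1,562,101.34
MXN 1,562,101.34 ÷ 14.47 = CAD 107,954.48
Profit = CAD 107,954.48 − CAD 105,000.00

Profit: CAD 2,954.48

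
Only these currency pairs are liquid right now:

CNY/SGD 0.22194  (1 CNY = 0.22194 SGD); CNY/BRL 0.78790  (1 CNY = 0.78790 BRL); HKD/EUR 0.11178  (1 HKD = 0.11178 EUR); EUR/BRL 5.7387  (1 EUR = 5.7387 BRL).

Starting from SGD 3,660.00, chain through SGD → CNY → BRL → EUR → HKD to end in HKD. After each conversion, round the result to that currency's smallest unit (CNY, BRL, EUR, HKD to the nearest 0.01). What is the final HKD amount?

HKD 20,255.32

SGD 3,660.00 ÷ 0.22194 = CNY 16,490.94
CNY 16,490.94 × 0.78790 = BRL 12,993.21
BRL 12,993.21 ÷ 5.7387 = EUR 2,264.14
EUR 2,264.14 ÷ 0.11178 = HKD 20,255.32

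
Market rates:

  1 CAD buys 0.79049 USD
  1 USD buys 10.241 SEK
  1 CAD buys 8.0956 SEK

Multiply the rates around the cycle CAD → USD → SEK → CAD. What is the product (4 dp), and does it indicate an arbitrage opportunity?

1.0000 (no arbitrage)

Around CAD → USD → SEK → CAD: 1 × 0.79049 × 10.241 ÷ 8.0956 = 0.999976
Product ≈ 1 (deviation 0.002%, within rounding noise).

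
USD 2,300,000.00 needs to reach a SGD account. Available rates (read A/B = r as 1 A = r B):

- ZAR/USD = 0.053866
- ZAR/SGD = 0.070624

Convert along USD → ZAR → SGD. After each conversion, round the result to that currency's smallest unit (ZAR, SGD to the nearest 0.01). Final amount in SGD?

SGD 3,015,542.27

USD 2,300,000.00 ÷ 0.053866 = ZAR 42,698,548.25
ZAR 42,698,548.25 × 0.070624 = SGD 3,015,542.27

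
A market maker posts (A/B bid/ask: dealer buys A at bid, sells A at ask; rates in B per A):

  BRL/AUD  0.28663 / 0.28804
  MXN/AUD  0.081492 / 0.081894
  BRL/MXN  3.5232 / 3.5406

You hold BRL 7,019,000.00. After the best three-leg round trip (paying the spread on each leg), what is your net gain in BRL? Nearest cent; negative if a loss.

Net result: BRL -22,598.67 (no profitable arbitrage after spreads)

Best loop BRL → MXN → AUD → BRL:
BRL 7,019,000.00 × 3.5232 (sell BRL at bid) = MXN 24,729,340.80
MXN 24,729,340.80 × 0.081492 (sell MXN at bid) = AUD 2,015,243.44
AUD 2,015,243.44 ÷ 0.28804 (buy BRL at ask) = BRL 6,996,401.33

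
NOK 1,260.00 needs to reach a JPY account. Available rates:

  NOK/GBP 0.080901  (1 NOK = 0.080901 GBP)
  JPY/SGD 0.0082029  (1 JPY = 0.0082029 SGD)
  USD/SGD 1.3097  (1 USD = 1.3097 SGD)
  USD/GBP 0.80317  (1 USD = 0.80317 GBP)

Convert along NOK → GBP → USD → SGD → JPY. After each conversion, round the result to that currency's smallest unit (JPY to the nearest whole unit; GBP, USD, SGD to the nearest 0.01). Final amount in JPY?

NOK 1,260.00 × 0.080901 = GBP 101.94
GBP 101.94 ÷ 0.80317 = USD 126.92
USD 126.92 × 1.3097 = SGD 166.23
SGD 166.23 ÷ 0.0082029 = JPY 20,265

JPY 20,265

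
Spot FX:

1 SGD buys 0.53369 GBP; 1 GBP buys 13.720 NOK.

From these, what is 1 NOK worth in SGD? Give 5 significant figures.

1 NOK ÷ 13.720 = 0.0728863 GBP
0.0728863 GBP ÷ 0.53369 = 0.13657 SGD

NOK/SGD = 0.13657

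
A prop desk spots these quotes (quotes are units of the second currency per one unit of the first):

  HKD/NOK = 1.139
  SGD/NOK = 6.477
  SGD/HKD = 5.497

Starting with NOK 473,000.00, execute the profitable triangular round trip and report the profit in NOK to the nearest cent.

Profit: NOK 16,311.67

Profitable loop is NOK → HKD → SGD → NOK:
NOK 473,000.00 ÷ 1.139 = HKD 415,276.56
HKD 415,276.56 ÷ 5.497 = SGD 75,546.04
SGD 75,546.04 × 6.477 = NOK 489,311.67
Profit = NOK 489,311.67 − NOK 473,000.00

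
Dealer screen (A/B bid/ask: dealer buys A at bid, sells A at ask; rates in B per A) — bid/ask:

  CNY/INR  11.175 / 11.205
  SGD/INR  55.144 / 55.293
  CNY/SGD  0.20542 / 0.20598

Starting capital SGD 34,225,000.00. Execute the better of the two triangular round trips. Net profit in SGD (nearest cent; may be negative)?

Net profit: SGD 374,720.16

Best loop SGD → INR → CNY → SGD:
SGD 34,225,000.00 × 55.144 (sell SGD at bid) = INR 1,887,303,400.00
INR 1,887,303,400.00 ÷ 11.205 (buy CNY at ask) = CNY 168,434,038.38
CNY 168,434,038.38 × 0.20542 (sell CNY at bid) = SGD 34,599,720.16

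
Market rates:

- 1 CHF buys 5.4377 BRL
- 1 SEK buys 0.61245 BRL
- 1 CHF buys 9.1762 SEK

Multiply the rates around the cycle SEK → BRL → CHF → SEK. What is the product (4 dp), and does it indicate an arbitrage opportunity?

Around SEK → BRL → CHF → SEK: 1 × 0.61245 ÷ 5.4377 × 9.1762 = 1.033519
Product > 1; profitable direction is SEK → BRL → CHF → SEK.

1.0335 (arbitrage exists)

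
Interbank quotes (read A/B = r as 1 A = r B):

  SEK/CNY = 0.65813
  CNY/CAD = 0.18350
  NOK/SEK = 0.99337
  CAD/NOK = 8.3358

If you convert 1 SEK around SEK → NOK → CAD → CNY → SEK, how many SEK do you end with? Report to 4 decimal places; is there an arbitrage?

Around SEK → NOK → CAD → CNY → SEK: 1 ÷ 0.99337 ÷ 8.3358 ÷ 0.18350 ÷ 0.65813 = 0.999986
Product ≈ 1 (deviation 0.001%, within rounding noise).

1.0000 (no arbitrage)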